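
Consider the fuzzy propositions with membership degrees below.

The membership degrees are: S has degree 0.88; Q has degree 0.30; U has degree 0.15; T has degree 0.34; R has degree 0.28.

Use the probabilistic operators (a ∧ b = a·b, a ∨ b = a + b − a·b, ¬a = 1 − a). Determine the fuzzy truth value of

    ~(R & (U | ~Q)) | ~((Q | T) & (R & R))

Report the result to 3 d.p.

~Q = 1 − 0.3000 = 0.7000
U | ~Q = a + b − a·b on (0.1500, 0.7000) = 0.7450
R & (U | ~Q) = a·b on (0.2800, 0.7450) = 0.2086
~(R & (U | ~Q)) = 1 − 0.2086 = 0.7914
Q | T = a + b − a·b on (0.3000, 0.3400) = 0.5380
R & R = a·b on (0.2800, 0.2800) = 0.0784
(Q | T) & (R & R) = a·b on (0.5380, 0.0784) = 0.0422
~((Q | T) & (R & R)) = 1 − 0.0422 = 0.9578
~(R & (U | ~Q)) | ~((Q | T) & (R & R)) = a + b − a·b on (0.7914, 0.9578) = 0.9912

0.991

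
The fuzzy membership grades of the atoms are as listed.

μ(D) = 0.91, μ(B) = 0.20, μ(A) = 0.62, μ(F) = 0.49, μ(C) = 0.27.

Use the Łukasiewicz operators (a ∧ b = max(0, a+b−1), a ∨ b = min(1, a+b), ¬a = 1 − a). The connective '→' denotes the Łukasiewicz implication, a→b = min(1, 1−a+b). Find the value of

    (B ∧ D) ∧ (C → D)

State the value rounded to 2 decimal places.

0.11

B ∧ D = max(0, a+b−1) on (0.20, 0.91) = 0.11
C → D  [Łukasiewicz: min(1, 1−a+b)] with a=0.27, b=0.91 → 1.00
(B ∧ D) ∧ (C → D) = max(0, a+b−1) on (0.11, 1.00) = 0.11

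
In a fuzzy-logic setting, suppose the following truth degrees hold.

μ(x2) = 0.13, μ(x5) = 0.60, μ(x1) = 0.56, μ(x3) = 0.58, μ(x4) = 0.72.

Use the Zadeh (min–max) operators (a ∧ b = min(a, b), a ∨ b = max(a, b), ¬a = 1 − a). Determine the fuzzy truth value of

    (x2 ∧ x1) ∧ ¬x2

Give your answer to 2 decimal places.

0.13

x2 ∧ x1 = min(a, b) on (0.13, 0.56) = 0.13
¬x2 = 1 − 0.13 = 0.87
(x2 ∧ x1) ∧ ¬x2 = min(a, b) on (0.13, 0.87) = 0.13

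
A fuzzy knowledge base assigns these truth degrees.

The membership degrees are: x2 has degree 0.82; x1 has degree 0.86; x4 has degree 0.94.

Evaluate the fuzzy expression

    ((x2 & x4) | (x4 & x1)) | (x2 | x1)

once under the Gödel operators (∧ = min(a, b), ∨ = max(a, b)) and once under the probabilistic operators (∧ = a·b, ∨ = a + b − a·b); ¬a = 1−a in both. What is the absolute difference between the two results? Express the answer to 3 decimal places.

Under Gödel:
  x2 & x4 = min(a, b) on (0.82, 0.94) = 0.82
  x4 & x1 = min(a, b) on (0.94, 0.86) = 0.86
  (x2 & x4) | (x4 & x1) = max(a, b) on (0.82, 0.86) = 0.86
  x2 | x1 = max(a, b) on (0.82, 0.86) = 0.86
  ((x2 & x4) | (x4 & x1)) | (x2 | x1) = max(a, b) on (0.86, 0.86) = 0.86
  → value = 0.8600
Under probabilistic:
  x2 & x4 = a·b on (0.8200, 0.9400) = 0.7708
  x4 & x1 = a·b on (0.9400, 0.8600) = 0.8084
  (x2 & x4) | (x4 & x1) = a + b − a·b on (0.7708, 0.8084) = 0.9561
  x2 | x1 = a + b − a·b on (0.8200, 0.8600) = 0.9748
  ((x2 & x4) | (x4 & x1)) | (x2 | x1) = a + b − a·b on (0.9561, 0.9748) = 0.9989
  → value = 0.9989
|0.8600 − 0.9989| = 0.139

0.139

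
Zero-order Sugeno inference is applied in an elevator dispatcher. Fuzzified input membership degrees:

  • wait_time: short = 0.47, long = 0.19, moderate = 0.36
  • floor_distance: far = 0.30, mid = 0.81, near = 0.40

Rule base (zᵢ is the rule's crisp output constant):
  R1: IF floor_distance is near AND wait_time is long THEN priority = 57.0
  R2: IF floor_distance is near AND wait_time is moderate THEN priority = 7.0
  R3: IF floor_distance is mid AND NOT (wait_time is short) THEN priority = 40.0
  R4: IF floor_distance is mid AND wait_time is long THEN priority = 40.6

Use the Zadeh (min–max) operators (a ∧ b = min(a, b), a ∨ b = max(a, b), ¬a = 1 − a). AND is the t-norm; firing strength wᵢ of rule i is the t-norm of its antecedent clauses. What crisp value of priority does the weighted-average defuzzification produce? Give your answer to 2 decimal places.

R1 (z=57.0): near=0.40, long=0.19; AND[min(a, b)] → w = 0.19
R2 (z=7.0): near=0.40, moderate=0.36; AND[min(a, b)] → w = 0.36
R3 (z=40.0): mid=0.81, ¬short=1−0.47=0.53; AND[min(a, b)] → w = 0.53
R4 (z=40.6): mid=0.81, long=0.19; AND[min(a, b)] → w = 0.19
Weighted average = (0.19·57.0 + 0.36·7.0 + 0.53·40.0 + 0.19·40.6) / (0.19 + 0.36 + 0.53 + 0.19)
  = 42.2640 / 1.2700 = 33.28

33.28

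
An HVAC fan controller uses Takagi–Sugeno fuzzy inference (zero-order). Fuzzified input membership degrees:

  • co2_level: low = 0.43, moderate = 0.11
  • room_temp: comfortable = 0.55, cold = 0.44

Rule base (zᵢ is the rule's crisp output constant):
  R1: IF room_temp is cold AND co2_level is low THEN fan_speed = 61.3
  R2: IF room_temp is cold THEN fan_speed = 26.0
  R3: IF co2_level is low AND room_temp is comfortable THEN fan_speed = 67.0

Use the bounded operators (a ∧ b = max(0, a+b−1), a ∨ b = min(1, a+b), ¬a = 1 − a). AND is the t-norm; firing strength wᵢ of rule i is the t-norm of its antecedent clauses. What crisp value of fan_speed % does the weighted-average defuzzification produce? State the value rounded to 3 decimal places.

26.000

R1 (z=61.3): cold=0.44, low=0.43; AND[max(0, a+b−1)] → w = 0.00
R2 (z=26.0): cold=0.44 → w = 0.44
R3 (z=67.0): low=0.43, comfortable=0.55; AND[max(0, a+b−1)] → w = 0.00
Weighted average = (0.00·61.3 + 0.44·26.0 + 0.00·67.0) / (0.00 + 0.44 + 0.00)
  = 11.4400 / 0.4400 = 26.000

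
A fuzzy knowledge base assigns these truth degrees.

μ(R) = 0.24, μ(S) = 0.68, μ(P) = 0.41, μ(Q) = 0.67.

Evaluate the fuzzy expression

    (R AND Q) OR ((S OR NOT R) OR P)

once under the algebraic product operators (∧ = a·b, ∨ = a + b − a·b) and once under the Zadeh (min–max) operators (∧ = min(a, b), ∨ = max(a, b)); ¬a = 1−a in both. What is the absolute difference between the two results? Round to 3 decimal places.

Under algebraic product:
  R AND Q = a·b on (0.2400, 0.6700) = 0.1608
  NOT R = 1 − 0.2400 = 0.7600
  S OR NOT R = a + b − a·b on (0.6800, 0.7600) = 0.9232
  (S OR NOT R) OR P = a + b − a·b on (0.9232, 0.4100) = 0.9547
  (R AND Q) OR ((S OR NOT R) OR P) = a + b − a·b on (0.1608, 0.9547) = 0.9620
  → value = 0.9620
Under Zadeh (min–max):
  R AND Q = min(a, b) on (0.24, 0.67) = 0.24
  NOT R = 1 − 0.24 = 0.76
  S OR NOT R = max(a, b) on (0.68, 0.76) = 0.76
  (S OR NOT R) OR P = max(a, b) on (0.76, 0.41) = 0.76
  (R AND Q) OR ((S OR NOT R) OR P) = max(a, b) on (0.24, 0.76) = 0.76
  → value = 0.7600
|0.9620 − 0.7600| = 0.202

0.202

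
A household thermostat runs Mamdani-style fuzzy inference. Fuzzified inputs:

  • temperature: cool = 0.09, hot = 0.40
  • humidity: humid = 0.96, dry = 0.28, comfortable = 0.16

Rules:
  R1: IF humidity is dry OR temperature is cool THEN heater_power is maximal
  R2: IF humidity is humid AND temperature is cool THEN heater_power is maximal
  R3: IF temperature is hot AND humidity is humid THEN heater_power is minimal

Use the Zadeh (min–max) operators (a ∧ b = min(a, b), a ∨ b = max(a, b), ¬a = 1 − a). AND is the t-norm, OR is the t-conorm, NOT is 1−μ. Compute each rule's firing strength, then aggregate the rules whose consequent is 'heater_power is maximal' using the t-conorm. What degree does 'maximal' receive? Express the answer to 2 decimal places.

0.28

R1: dry=0.28, cool=0.09; OR[max(a, b)] → w = 0.28
R2: humid=0.96, cool=0.09; AND[min(a, b)] → w = 0.09
R3: hot=0.40, humid=0.96; AND[min(a, b)] → w = 0.40
Rules with consequent 'maximal': {R1, R2} → strengths 0.28, 0.09
Aggregate via t-conorm [max(a, b)]: 0.28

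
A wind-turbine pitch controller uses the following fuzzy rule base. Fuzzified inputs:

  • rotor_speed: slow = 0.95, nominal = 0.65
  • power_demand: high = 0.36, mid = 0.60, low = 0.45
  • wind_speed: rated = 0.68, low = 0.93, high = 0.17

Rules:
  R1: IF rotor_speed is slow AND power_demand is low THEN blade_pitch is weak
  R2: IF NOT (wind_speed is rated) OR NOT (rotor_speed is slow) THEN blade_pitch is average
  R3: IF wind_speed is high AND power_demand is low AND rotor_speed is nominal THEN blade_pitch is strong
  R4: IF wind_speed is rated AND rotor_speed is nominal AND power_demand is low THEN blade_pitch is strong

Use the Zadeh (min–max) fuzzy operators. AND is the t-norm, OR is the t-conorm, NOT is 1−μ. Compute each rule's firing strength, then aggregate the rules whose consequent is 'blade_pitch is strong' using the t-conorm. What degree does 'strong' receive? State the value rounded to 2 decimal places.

R1: slow=0.95, low=0.45; AND[min(a, b)] → w = 0.45
R2: ¬rated=1−0.68=0.32, ¬slow=1−0.95=0.05; OR[max(a, b)] → w = 0.32
R3: high=0.17, low=0.45, nominal=0.65; AND[min(a, b)] → w = 0.17
R4: rated=0.68, nominal=0.65, low=0.45; AND[min(a, b)] → w = 0.45
Rules with consequent 'strong': {R3, R4} → strengths 0.17, 0.45
Aggregate via t-conorm [max(a, b)]: 0.45

0.45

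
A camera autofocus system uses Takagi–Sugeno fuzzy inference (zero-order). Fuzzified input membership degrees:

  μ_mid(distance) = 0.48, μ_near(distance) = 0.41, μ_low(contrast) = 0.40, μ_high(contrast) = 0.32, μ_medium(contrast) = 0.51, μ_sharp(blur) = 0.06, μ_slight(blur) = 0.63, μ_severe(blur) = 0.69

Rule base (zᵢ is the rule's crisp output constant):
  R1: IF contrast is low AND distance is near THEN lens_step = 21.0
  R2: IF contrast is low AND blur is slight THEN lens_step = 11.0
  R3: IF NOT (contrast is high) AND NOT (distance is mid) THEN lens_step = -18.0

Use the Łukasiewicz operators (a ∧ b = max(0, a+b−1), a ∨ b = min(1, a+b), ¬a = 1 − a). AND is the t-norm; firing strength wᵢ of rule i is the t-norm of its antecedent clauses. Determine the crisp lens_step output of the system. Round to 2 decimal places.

R1 (z=21.0): low=0.40, near=0.41; AND[max(0, a+b−1)] → w = 0.00
R2 (z=11.0): low=0.40, slight=0.63; AND[max(0, a+b−1)] → w = 0.03
R3 (z=-18.0): ¬high=1−0.32=0.68, ¬mid=1−0.48=0.52; AND[max(0, a+b−1)] → w = 0.20
Weighted average = (0.00·21.0 + 0.03·11.0 + 0.20·-18.0) / (0.00 + 0.03 + 0.20)
  = -3.2700 / 0.2300 = -14.22

-14.22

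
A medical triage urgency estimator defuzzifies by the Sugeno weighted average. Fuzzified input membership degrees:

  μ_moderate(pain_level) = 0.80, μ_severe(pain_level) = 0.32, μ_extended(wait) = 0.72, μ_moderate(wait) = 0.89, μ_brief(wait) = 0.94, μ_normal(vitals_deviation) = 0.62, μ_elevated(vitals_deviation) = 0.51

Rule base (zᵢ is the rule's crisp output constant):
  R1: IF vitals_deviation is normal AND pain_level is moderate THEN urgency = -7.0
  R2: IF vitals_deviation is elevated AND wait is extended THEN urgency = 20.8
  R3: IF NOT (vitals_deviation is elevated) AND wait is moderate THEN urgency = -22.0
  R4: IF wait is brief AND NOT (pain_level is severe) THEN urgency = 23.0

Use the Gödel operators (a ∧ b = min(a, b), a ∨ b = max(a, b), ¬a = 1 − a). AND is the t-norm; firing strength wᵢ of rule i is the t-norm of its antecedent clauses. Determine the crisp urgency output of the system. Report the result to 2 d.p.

R1 (z=-7.0): normal=0.62, moderate=0.80; AND[min(a, b)] → w = 0.62
R2 (z=20.8): elevated=0.51, extended=0.72; AND[min(a, b)] → w = 0.51
R3 (z=-22.0): ¬elevated=1−0.51=0.49, moderate=0.89; AND[min(a, b)] → w = 0.49
R4 (z=23.0): brief=0.94, ¬severe=1−0.32=0.68; AND[min(a, b)] → w = 0.68
Weighted average = (0.62·-7.0 + 0.51·20.8 + 0.49·-22.0 + 0.68·23.0) / (0.62 + 0.51 + 0.49 + 0.68)
  = 11.1280 / 2.3000 = 4.84

4.84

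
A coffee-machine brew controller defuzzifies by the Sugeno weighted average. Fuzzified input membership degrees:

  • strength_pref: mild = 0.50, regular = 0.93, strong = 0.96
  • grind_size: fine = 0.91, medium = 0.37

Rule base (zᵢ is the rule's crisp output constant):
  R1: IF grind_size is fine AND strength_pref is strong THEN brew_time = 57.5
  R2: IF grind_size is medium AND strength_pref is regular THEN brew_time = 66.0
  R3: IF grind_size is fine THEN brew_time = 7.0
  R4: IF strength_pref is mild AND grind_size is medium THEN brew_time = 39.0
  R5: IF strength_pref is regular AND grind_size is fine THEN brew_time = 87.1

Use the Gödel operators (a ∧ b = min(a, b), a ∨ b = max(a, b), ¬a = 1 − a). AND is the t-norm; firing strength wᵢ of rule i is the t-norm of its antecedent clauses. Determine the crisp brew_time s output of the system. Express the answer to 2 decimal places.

50.95

R1 (z=57.5): fine=0.91, strong=0.96; AND[min(a, b)] → w = 0.91
R2 (z=66.0): medium=0.37, regular=0.93; AND[min(a, b)] → w = 0.37
R3 (z=7.0): fine=0.91 → w = 0.91
R4 (z=39.0): mild=0.50, medium=0.37; AND[min(a, b)] → w = 0.37
R5 (z=87.1): regular=0.93, fine=0.91; AND[min(a, b)] → w = 0.91
Weighted average = (0.91·57.5 + 0.37·66.0 + 0.91·7.0 + 0.37·39.0 + 0.91·87.1) / (0.91 + 0.37 + 0.91 + 0.37 + 0.91)
  = 176.8060 / 3.4700 = 50.95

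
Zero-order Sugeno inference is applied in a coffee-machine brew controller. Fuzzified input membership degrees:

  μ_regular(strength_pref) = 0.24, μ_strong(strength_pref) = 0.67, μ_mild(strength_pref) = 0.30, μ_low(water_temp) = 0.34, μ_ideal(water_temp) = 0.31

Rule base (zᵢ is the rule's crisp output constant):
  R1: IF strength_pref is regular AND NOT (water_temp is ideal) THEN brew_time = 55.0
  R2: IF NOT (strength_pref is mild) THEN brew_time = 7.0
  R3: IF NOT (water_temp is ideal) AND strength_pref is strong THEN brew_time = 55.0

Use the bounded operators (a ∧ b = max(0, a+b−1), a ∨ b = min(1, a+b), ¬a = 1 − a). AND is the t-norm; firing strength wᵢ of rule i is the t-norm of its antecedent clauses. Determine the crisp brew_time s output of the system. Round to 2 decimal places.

23.30

R1 (z=55.0): regular=0.24, ¬ideal=1−0.31=0.69; AND[max(0, a+b−1)] → w = 0.00
R2 (z=7.0): ¬mild=1−0.30=0.70 → w = 0.70
R3 (z=55.0): ¬ideal=1−0.31=0.69, strong=0.67; AND[max(0, a+b−1)] → w = 0.36
Weighted average = (0.00·55.0 + 0.70·7.0 + 0.36·55.0) / (0.00 + 0.70 + 0.36)
  = 24.7000 / 1.0600 = 23.30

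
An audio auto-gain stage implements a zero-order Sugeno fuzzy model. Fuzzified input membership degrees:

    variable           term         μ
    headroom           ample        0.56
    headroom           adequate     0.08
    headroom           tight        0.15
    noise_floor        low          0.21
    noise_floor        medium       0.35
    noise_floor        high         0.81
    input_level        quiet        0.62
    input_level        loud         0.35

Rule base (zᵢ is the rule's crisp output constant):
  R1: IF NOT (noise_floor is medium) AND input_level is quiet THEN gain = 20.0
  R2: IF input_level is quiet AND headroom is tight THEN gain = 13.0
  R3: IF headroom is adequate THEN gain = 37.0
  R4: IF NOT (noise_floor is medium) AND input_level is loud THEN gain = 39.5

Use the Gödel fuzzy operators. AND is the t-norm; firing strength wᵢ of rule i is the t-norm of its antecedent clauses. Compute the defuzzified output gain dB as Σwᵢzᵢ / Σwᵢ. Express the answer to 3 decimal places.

25.946

R1 (z=20.0): ¬medium=1−0.35=0.65, quiet=0.62; AND[min(a, b)] → w = 0.62
R2 (z=13.0): quiet=0.62, tight=0.15; AND[min(a, b)] → w = 0.15
R3 (z=37.0): adequate=0.08 → w = 0.08
R4 (z=39.5): ¬medium=1−0.35=0.65, loud=0.35; AND[min(a, b)] → w = 0.35
Weighted average = (0.62·20.0 + 0.15·13.0 + 0.08·37.0 + 0.35·39.5) / (0.62 + 0.15 + 0.08 + 0.35)
  = 31.1350 / 1.2000 = 25.946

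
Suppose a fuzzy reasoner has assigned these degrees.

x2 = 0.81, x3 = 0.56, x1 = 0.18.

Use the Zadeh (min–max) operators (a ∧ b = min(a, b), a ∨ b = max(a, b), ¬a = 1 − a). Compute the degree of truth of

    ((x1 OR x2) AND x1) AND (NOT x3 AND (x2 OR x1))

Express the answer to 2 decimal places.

x1 OR x2 = max(a, b) on (0.18, 0.81) = 0.81
(x1 OR x2) AND x1 = min(a, b) on (0.81, 0.18) = 0.18
NOT x3 = 1 − 0.56 = 0.44
x2 OR x1 = max(a, b) on (0.81, 0.18) = 0.81
NOT x3 AND (x2 OR x1) = min(a, b) on (0.44, 0.81) = 0.44
((x1 OR x2) AND x1) AND (NOT x3 AND (x2 OR x1)) = min(a, b) on (0.18, 0.44) = 0.18

0.18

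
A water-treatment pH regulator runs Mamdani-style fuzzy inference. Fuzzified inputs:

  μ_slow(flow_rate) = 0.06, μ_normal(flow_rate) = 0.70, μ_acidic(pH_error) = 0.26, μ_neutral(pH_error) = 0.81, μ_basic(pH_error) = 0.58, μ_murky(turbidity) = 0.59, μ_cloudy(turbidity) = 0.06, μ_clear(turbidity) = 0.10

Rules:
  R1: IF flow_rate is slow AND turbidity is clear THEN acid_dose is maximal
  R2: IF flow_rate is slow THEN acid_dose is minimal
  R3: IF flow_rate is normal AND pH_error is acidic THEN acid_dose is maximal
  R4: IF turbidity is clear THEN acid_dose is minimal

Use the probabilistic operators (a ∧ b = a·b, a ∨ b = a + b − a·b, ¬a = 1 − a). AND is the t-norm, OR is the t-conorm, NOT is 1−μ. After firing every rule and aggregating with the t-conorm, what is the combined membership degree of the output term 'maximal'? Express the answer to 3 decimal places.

0.187

R1: slow=0.06, clear=0.10; AND[a·b] → w = 0.0060
R2: slow=0.06 → w = 0.0600
R3: normal=0.70, acidic=0.26; AND[a·b] → w = 0.1820
R4: clear=0.10 → w = 0.1000
Rules with consequent 'maximal': {R1, R3} → strengths 0.0060, 0.1820
Aggregate via t-conorm [a + b − a·b]: 0.1869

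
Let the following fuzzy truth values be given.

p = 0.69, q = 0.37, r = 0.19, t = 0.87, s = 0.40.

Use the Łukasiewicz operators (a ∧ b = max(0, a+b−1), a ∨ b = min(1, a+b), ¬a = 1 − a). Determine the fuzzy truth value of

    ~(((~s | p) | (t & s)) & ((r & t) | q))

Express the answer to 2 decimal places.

~s = 1 − 0.40 = 0.60
~s | p = min(1, a+b) on (0.60, 0.69) = 1.00
t & s = max(0, a+b−1) on (0.87, 0.40) = 0.27
(~s | p) | (t & s) = min(1, a+b) on (1.00, 0.27) = 1.00
r & t = max(0, a+b−1) on (0.19, 0.87) = 0.06
(r & t) | q = min(1, a+b) on (0.06, 0.37) = 0.43
((~s | p) | (t & s)) & ((r & t) | q) = max(0, a+b−1) on (1.00, 0.43) = 0.43
~(((~s | p) | (t & s)) & ((r & t) | q)) = 1 − 0.43 = 0.57

0.57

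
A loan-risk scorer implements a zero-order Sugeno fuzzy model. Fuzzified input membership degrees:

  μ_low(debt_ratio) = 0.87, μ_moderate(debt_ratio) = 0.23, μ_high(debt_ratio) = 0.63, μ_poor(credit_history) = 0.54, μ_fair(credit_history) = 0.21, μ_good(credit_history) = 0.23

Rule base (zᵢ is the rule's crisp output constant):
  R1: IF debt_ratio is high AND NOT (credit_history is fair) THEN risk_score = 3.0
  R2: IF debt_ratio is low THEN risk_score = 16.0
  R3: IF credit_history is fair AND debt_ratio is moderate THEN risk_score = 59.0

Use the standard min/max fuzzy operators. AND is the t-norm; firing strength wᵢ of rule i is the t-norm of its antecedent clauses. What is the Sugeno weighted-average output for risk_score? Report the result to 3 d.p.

16.491

R1 (z=3.0): high=0.63, ¬fair=1−0.21=0.79; AND[min(a, b)] → w = 0.63
R2 (z=16.0): low=0.87 → w = 0.87
R3 (z=59.0): fair=0.21, moderate=0.23; AND[min(a, b)] → w = 0.21
Weighted average = (0.63·3.0 + 0.87·16.0 + 0.21·59.0) / (0.63 + 0.87 + 0.21)
  = 28.2000 / 1.7100 = 16.491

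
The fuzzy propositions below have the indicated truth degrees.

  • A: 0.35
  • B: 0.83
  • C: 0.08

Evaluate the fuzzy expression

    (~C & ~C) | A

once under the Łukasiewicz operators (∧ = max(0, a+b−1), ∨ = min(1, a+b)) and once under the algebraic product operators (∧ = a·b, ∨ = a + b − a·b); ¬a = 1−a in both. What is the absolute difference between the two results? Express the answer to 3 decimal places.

Under Łukasiewicz:
  ~C = 1 − 0.08 = 0.92
  ~C = 1 − 0.08 = 0.92
  ~C & ~C = max(0, a+b−1) on (0.92, 0.92) = 0.84
  (~C & ~C) | A = min(1, a+b) on (0.84, 0.35) = 1.00
  → value = 1.0000
Under algebraic product:
  ~C = 1 − 0.0800 = 0.9200
  ~C = 1 − 0.0800 = 0.9200
  ~C & ~C = a·b on (0.9200, 0.9200) = 0.8464
  (~C & ~C) | A = a + b − a·b on (0.8464, 0.3500) = 0.9002
  → value = 0.9002
|1.0000 − 0.9002| = 0.100

0.100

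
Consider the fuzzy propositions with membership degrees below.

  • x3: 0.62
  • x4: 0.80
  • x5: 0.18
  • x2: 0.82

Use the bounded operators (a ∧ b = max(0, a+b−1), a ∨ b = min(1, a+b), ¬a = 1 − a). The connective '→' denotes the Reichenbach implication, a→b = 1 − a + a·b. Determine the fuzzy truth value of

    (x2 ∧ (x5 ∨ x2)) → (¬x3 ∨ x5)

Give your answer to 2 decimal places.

x5 ∨ x2 = min(1, a+b) on (0.18, 0.82) = 1.00
x2 ∧ (x5 ∨ x2) = max(0, a+b−1) on (0.82, 1.00) = 0.82
¬x3 = 1 − 0.62 = 0.38
¬x3 ∨ x5 = min(1, a+b) on (0.38, 0.18) = 0.56
(x2 ∧ (x5 ∨ x2)) → (¬x3 ∨ x5)  [Reichenbach: 1 − a + a·b] with a=0.82, b=0.56 → 0.64

0.64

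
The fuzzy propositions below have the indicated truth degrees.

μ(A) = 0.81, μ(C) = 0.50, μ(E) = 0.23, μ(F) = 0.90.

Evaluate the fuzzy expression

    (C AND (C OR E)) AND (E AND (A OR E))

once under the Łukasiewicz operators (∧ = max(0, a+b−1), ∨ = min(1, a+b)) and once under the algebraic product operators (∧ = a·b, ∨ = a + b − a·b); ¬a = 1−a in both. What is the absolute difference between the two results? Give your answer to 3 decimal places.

0.060

Under Łukasiewicz:
  C OR E = min(1, a+b) on (0.50, 0.23) = 0.73
  C AND (C OR E) = max(0, a+b−1) on (0.50, 0.73) = 0.23
  A OR E = min(1, a+b) on (0.81, 0.23) = 1.00
  E AND (A OR E) = max(0, a+b−1) on (0.23, 1.00) = 0.23
  (C AND (C OR E)) AND (E AND (A OR E)) = max(0, a+b−1) on (0.23, 0.23) = 0.00
  → value = 0.0000
Under algebraic product:
  C OR E = a + b − a·b on (0.5000, 0.2300) = 0.6150
  C AND (C OR E) = a·b on (0.5000, 0.6150) = 0.3075
  A OR E = a + b − a·b on (0.8100, 0.2300) = 0.8537
  E AND (A OR E) = a·b on (0.2300, 0.8537) = 0.1964
  (C AND (C OR E)) AND (E AND (A OR E)) = a·b on (0.3075, 0.1964) = 0.0604
  → value = 0.0604
|0.0000 − 0.0604| = 0.060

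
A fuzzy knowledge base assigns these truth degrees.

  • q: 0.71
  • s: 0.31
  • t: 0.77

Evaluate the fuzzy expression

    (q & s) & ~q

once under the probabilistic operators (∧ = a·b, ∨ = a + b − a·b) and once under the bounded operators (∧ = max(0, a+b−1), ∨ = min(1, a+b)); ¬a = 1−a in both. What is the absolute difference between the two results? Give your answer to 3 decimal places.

Under probabilistic:
  q & s = a·b on (0.7100, 0.3100) = 0.2201
  ~q = 1 − 0.7100 = 0.2900
  (q & s) & ~q = a·b on (0.2201, 0.2900) = 0.0638
  → value = 0.0638
Under bounded:
  q & s = max(0, a+b−1) on (0.71, 0.31) = 0.02
  ~q = 1 − 0.71 = 0.29
  (q & s) & ~q = max(0, a+b−1) on (0.02, 0.29) = 0.00
  → value = 0.0000
|0.0638 − 0.0000| = 0.064

0.064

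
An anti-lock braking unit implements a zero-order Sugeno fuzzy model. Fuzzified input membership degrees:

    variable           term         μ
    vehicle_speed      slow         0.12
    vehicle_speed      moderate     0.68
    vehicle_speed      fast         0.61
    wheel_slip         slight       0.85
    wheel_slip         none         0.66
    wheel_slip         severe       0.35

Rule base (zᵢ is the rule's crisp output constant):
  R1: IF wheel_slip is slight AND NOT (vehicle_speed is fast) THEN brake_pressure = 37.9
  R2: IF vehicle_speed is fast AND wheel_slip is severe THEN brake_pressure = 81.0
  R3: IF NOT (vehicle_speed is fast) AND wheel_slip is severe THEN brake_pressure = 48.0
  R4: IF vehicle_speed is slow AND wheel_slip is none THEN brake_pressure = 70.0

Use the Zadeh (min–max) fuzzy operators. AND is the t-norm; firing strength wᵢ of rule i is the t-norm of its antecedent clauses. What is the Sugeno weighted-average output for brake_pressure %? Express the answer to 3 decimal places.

R1 (z=37.9): slight=0.85, ¬fast=1−0.61=0.39; AND[min(a, b)] → w = 0.39
R2 (z=81.0): fast=0.61, severe=0.35; AND[min(a, b)] → w = 0.35
R3 (z=48.0): ¬fast=1−0.61=0.39, severe=0.35; AND[min(a, b)] → w = 0.35
R4 (z=70.0): slow=0.12, none=0.66; AND[min(a, b)] → w = 0.12
Weighted average = (0.39·37.9 + 0.35·81.0 + 0.35·48.0 + 0.12·70.0) / (0.39 + 0.35 + 0.35 + 0.12)
  = 68.3310 / 1.2100 = 56.472

56.472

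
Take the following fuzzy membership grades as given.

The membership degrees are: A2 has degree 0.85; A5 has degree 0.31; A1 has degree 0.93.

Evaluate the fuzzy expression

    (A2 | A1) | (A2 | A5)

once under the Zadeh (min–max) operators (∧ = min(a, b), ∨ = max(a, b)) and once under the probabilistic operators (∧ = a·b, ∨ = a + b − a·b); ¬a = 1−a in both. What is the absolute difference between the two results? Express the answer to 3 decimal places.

Under Zadeh (min–max):
  A2 | A1 = max(a, b) on (0.85, 0.93) = 0.93
  A2 | A5 = max(a, b) on (0.85, 0.31) = 0.85
  (A2 | A1) | (A2 | A5) = max(a, b) on (0.93, 0.85) = 0.93
  → value = 0.9300
Under probabilistic:
  A2 | A1 = a + b − a·b on (0.8500, 0.9300) = 0.9895
  A2 | A5 = a + b − a·b on (0.8500, 0.3100) = 0.8965
  (A2 | A1) | (A2 | A5) = a + b − a·b on (0.9895, 0.8965) = 0.9989
  → value = 0.9989
|0.9300 − 0.9989| = 0.069

0.069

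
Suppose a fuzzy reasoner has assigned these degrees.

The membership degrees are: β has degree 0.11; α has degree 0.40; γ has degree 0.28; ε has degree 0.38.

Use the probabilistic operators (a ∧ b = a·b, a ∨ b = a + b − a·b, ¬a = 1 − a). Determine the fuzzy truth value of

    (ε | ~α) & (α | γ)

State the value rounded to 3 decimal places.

0.427

~α = 1 − 0.4000 = 0.6000
ε | ~α = a + b − a·b on (0.3800, 0.6000) = 0.7520
α | γ = a + b − a·b on (0.4000, 0.2800) = 0.5680
(ε | ~α) & (α | γ) = a·b on (0.7520, 0.5680) = 0.4271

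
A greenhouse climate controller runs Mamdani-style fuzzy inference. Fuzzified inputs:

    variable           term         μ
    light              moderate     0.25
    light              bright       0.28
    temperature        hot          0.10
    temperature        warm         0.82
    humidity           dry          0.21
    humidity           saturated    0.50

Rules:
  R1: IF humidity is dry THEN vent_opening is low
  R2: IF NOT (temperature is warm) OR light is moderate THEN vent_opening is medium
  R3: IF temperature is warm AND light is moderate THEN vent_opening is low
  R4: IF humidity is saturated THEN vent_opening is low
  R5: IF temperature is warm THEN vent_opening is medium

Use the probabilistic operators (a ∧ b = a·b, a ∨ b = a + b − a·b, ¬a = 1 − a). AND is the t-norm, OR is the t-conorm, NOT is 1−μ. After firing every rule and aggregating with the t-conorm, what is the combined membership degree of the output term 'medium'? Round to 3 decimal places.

R1: dry=0.21 → w = 0.2100
R2: ¬warm=1−0.82=0.18, moderate=0.25; OR[a + b − a·b] → w = 0.3850
R3: warm=0.82, moderate=0.25; AND[a·b] → w = 0.2050
R4: saturated=0.50 → w = 0.5000
R5: warm=0.82 → w = 0.8200
Rules with consequent 'medium': {R2, R5} → strengths 0.3850, 0.8200
Aggregate via t-conorm [a + b − a·b]: 0.8893

0.889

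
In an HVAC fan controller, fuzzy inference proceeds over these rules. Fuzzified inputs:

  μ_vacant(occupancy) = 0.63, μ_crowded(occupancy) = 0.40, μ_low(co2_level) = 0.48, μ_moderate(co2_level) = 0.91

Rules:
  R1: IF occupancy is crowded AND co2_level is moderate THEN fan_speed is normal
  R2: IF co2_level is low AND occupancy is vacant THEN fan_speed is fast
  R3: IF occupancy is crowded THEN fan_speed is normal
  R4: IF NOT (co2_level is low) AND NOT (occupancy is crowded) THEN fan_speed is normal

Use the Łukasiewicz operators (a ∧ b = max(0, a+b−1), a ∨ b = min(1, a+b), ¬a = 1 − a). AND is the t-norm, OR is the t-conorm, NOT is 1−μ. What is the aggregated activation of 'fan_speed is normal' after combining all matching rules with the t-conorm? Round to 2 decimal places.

0.83

R1: crowded=0.40, moderate=0.91; AND[max(0, a+b−1)] → w = 0.31
R2: low=0.48, vacant=0.63; AND[max(0, a+b−1)] → w = 0.11
R3: crowded=0.40 → w = 0.40
R4: ¬low=1−0.48=0.52, ¬crowded=1−0.40=0.60; AND[max(0, a+b−1)] → w = 0.12
Rules with consequent 'normal': {R1, R3, R4} → strengths 0.31, 0.40, 0.12
Aggregate via t-conorm [min(1, a+b)]: 0.83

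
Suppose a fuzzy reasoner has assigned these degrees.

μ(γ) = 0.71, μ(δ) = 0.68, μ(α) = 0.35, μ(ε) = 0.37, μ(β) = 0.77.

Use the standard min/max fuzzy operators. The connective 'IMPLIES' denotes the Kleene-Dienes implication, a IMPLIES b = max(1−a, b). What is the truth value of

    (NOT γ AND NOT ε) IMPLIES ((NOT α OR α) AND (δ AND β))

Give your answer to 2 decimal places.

0.71

NOT γ = 1 − 0.71 = 0.29
NOT ε = 1 − 0.37 = 0.63
NOT γ AND NOT ε = min(a, b) on (0.29, 0.63) = 0.29
NOT α = 1 − 0.35 = 0.65
NOT α OR α = max(a, b) on (0.65, 0.35) = 0.65
δ AND β = min(a, b) on (0.68, 0.77) = 0.68
(NOT α OR α) AND (δ AND β) = min(a, b) on (0.65, 0.68) = 0.65
(NOT γ AND NOT ε) IMPLIES ((NOT α OR α) AND (δ AND β))  [Kleene-Dienes: max(1−a, b)] with a=0.29, b=0.65 → 0.71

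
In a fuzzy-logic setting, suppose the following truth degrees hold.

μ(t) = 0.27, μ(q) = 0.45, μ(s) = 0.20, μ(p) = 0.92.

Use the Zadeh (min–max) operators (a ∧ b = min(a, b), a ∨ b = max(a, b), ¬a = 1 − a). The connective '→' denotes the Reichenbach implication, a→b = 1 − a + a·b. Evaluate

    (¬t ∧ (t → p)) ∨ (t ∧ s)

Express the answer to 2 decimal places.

¬t = 1 − 0.27 = 0.73
t → p  [Reichenbach: 1 − a + a·b] with a=0.27, b=0.92 → 0.98
¬t ∧ (t → p) = min(a, b) on (0.73, 0.98) = 0.73
t ∧ s = min(a, b) on (0.27, 0.20) = 0.20
(¬t ∧ (t → p)) ∨ (t ∧ s) = max(a, b) on (0.73, 0.20) = 0.73

0.73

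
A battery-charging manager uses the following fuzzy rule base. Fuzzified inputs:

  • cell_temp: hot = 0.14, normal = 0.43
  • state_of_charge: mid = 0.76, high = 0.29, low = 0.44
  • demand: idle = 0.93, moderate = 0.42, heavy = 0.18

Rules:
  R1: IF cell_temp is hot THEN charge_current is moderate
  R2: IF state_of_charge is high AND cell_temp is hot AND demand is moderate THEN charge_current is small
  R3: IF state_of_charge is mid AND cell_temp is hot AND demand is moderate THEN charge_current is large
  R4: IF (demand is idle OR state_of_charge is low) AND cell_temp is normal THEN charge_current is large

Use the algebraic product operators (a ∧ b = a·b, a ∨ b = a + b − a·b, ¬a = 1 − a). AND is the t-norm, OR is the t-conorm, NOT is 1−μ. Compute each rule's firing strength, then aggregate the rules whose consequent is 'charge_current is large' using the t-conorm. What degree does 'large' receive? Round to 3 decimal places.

R1: hot=0.14 → w = 0.1400
R2: high=0.29, hot=0.14, moderate=0.42; AND[a·b] → w = 0.0171
R3: mid=0.76, hot=0.14, moderate=0.42; AND[a·b] → w = 0.0447
R4: (idle=0.93 OR low=0.44) = 0.9608; AND[a·b] with normal=0.43 → w = 0.4131
Rules with consequent 'large': {R3, R4} → strengths 0.0447, 0.4131
Aggregate via t-conorm [a + b − a·b]: 0.4394

0.439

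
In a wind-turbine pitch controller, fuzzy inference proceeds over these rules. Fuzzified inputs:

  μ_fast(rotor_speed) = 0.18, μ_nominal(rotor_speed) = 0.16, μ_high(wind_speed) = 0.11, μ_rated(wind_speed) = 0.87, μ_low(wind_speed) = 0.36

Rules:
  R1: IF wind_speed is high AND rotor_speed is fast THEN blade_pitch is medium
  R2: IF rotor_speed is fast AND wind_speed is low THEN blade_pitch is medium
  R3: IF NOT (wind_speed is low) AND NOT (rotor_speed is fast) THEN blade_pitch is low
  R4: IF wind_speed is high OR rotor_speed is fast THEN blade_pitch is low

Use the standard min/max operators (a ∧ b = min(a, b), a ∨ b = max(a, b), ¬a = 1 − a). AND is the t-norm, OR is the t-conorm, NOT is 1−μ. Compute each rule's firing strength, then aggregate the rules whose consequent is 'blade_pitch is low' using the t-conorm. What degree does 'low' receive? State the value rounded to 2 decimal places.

R1: high=0.11, fast=0.18; AND[min(a, b)] → w = 0.11
R2: fast=0.18, low=0.36; AND[min(a, b)] → w = 0.18
R3: ¬low=1−0.36=0.64, ¬fast=1−0.18=0.82; AND[min(a, b)] → w = 0.64
R4: high=0.11, fast=0.18; OR[max(a, b)] → w = 0.18
Rules with consequent 'low': {R3, R4} → strengths 0.64, 0.18
Aggregate via t-conorm [max(a, b)]: 0.64

0.64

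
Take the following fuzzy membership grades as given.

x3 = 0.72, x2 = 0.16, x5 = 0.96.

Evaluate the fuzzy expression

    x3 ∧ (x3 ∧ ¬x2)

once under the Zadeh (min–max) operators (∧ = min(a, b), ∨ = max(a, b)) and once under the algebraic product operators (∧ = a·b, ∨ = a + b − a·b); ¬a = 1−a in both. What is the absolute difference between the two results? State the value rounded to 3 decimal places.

Under Zadeh (min–max):
  ¬x2 = 1 − 0.16 = 0.84
  x3 ∧ ¬x2 = min(a, b) on (0.72, 0.84) = 0.72
  x3 ∧ (x3 ∧ ¬x2) = min(a, b) on (0.72, 0.72) = 0.72
  → value = 0.7200
Under algebraic product:
  ¬x2 = 1 − 0.1600 = 0.8400
  x3 ∧ ¬x2 = a·b on (0.7200, 0.8400) = 0.6048
  x3 ∧ (x3 ∧ ¬x2) = a·b on (0.7200, 0.6048) = 0.4355
  → value = 0.4355
|0.7200 − 0.4355| = 0.285

0.285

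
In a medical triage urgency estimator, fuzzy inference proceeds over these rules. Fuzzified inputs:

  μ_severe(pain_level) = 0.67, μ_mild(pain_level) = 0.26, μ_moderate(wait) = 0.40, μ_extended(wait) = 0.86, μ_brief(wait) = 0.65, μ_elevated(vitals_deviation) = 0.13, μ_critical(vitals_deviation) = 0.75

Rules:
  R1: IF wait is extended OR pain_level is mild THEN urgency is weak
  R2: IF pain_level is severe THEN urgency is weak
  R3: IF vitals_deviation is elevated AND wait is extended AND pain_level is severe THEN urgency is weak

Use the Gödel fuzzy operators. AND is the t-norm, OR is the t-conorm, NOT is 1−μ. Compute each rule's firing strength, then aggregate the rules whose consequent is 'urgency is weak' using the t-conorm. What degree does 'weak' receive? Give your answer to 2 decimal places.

0.86

R1: extended=0.86, mild=0.26; OR[max(a, b)] → w = 0.86
R2: severe=0.67 → w = 0.67
R3: elevated=0.13, extended=0.86, severe=0.67; AND[min(a, b)] → w = 0.13
Rules with consequent 'weak': {R1, R2, R3} → strengths 0.86, 0.67, 0.13
Aggregate via t-conorm [max(a, b)]: 0.86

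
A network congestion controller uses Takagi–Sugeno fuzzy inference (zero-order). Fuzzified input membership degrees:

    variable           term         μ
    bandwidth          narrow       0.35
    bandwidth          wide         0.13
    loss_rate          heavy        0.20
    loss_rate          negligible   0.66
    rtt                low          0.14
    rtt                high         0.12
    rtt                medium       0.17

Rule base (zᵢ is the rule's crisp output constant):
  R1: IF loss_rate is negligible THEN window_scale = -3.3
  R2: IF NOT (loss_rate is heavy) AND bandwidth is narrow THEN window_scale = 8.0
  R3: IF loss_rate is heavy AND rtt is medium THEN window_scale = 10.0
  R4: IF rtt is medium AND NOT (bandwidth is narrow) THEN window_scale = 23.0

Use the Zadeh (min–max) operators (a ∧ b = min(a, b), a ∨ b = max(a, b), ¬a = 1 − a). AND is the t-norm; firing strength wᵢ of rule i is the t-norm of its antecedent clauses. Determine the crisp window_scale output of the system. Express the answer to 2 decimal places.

4.62

R1 (z=-3.3): negligible=0.66 → w = 0.66
R2 (z=8.0): ¬heavy=1−0.20=0.80, narrow=0.35; AND[min(a, b)] → w = 0.35
R3 (z=10.0): heavy=0.20, medium=0.17; AND[min(a, b)] → w = 0.17
R4 (z=23.0): medium=0.17, ¬narrow=1−0.35=0.65; AND[min(a, b)] → w = 0.17
Weighted average = (0.66·-3.3 + 0.35·8.0 + 0.17·10.0 + 0.17·23.0) / (0.66 + 0.35 + 0.17 + 0.17)
  = 6.2320 / 1.3500 = 4.62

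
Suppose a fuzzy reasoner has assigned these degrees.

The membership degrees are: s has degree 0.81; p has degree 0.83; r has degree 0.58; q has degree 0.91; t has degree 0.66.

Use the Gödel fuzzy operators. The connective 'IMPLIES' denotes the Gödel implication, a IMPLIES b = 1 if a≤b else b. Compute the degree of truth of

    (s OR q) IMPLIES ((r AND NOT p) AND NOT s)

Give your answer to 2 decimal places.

0.17

s OR q = max(a, b) on (0.81, 0.91) = 0.91
NOT p = 1 − 0.83 = 0.17
r AND NOT p = min(a, b) on (0.58, 0.17) = 0.17
NOT s = 1 − 0.81 = 0.19
(r AND NOT p) AND NOT s = min(a, b) on (0.17, 0.19) = 0.17
(s OR q) IMPLIES ((r AND NOT p) AND NOT s)  [Gödel: 1 if a≤b else b] with a=0.91, b=0.17 → 0.17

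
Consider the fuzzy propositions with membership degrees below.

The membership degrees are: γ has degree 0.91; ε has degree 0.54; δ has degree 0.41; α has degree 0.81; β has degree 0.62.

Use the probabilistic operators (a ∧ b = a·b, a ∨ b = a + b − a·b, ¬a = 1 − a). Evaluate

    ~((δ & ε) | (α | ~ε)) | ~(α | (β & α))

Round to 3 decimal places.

δ & ε = a·b on (0.4100, 0.5400) = 0.2214
~ε = 1 − 0.5400 = 0.4600
α | ~ε = a + b − a·b on (0.8100, 0.4600) = 0.8974
(δ & ε) | (α | ~ε) = a + b − a·b on (0.2214, 0.8974) = 0.9201
~((δ & ε) | (α | ~ε)) = 1 − 0.9201 = 0.0799
β & α = a·b on (0.6200, 0.8100) = 0.5022
α | (β & α) = a + b − a·b on (0.8100, 0.5022) = 0.9054
~(α | (β & α)) = 1 − 0.9054 = 0.0946
~((δ & ε) | (α | ~ε)) | ~(α | (β & α)) = a + b − a·b on (0.0799, 0.0946) = 0.1669

0.167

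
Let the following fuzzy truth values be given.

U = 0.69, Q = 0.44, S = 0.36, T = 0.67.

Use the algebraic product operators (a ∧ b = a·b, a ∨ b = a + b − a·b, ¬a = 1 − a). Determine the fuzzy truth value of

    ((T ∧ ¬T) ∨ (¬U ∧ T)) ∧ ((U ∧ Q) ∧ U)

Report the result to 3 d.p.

¬T = 1 − 0.6700 = 0.3300
T ∧ ¬T = a·b on (0.6700, 0.3300) = 0.2211
¬U = 1 − 0.6900 = 0.3100
¬U ∧ T = a·b on (0.3100, 0.6700) = 0.2077
(T ∧ ¬T) ∨ (¬U ∧ T) = a + b − a·b on (0.2211, 0.2077) = 0.3829
U ∧ Q = a·b on (0.6900, 0.4400) = 0.3036
(U ∧ Q) ∧ U = a·b on (0.3036, 0.6900) = 0.2095
((T ∧ ¬T) ∨ (¬U ∧ T)) ∧ ((U ∧ Q) ∧ U) = a·b on (0.3829, 0.2095) = 0.0802

0.080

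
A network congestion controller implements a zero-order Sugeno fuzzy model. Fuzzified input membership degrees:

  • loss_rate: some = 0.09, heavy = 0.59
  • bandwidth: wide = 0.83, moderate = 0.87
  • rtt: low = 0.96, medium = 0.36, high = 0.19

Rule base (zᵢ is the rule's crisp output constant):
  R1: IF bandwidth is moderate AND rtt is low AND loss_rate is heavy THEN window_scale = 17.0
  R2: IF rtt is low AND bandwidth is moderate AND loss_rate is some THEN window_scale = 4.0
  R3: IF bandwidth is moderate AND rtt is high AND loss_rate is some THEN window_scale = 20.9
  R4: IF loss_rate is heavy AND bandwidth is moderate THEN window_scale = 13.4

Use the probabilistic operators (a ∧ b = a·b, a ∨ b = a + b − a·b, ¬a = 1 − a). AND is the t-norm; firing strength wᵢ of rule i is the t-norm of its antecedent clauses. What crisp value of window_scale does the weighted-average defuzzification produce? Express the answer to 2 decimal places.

14.48

R1 (z=17.0): moderate=0.87, low=0.96, heavy=0.59; AND[a·b] → w = 0.4928
R2 (z=4.0): low=0.96, moderate=0.87, some=0.09; AND[a·b] → w = 0.0752
R3 (z=20.9): moderate=0.87, high=0.19, some=0.09; AND[a·b] → w = 0.0149
R4 (z=13.4): heavy=0.59, moderate=0.87; AND[a·b] → w = 0.5133
Weighted average = (0.4928·17.0 + 0.0752·4.0 + 0.0149·20.9 + 0.5133·13.4) / (0.4928 + 0.0752 + 0.0149 + 0.5133)
  = 15.8669 / 1.0961 = 14.48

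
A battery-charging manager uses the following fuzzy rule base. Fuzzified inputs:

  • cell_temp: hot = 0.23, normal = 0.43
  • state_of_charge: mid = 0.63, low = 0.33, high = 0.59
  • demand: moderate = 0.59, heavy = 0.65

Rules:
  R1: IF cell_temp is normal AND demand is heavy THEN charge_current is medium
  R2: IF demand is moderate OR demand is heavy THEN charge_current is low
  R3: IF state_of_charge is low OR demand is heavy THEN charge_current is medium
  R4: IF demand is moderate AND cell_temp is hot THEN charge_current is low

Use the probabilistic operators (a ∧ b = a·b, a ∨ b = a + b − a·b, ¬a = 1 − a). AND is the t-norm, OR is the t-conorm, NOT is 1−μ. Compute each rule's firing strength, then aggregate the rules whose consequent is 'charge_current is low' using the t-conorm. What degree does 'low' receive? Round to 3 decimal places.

0.876

R1: normal=0.43, heavy=0.65; AND[a·b] → w = 0.2795
R2: moderate=0.59, heavy=0.65; OR[a + b − a·b] → w = 0.8565
R3: low=0.33, heavy=0.65; OR[a + b − a·b] → w = 0.7655
R4: moderate=0.59, hot=0.23; AND[a·b] → w = 0.1357
Rules with consequent 'low': {R2, R4} → strengths 0.8565, 0.1357
Aggregate via t-conorm [a + b − a·b]: 0.8760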